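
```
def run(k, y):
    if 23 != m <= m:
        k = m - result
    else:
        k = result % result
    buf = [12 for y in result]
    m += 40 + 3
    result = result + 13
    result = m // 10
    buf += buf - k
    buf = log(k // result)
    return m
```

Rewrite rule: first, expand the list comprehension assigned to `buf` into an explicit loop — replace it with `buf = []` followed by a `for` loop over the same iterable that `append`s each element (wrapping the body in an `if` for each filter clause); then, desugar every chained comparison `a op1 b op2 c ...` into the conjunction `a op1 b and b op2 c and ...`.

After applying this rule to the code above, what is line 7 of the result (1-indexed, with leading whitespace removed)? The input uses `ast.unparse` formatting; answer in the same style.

Transformed code:
def run(k, y):
    if 23 != m and m <= m:
        k = m - result
    else:
        k = result % result
    buf = []
    for y in result:
        buf.append(12)
    m += 40 + 3
    result = result + 13
    result = m // 10
    buf += buf - k
    buf = log(k // result)
    return m

for y in result:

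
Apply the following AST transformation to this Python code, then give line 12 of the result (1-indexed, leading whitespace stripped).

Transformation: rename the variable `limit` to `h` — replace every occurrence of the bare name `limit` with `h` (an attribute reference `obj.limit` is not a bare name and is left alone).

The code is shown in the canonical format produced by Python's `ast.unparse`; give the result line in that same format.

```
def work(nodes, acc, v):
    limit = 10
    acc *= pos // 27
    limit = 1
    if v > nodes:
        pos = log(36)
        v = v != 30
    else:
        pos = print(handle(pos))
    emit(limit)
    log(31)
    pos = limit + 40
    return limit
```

Transformed code:
def work(nodes, acc, v):
    h = 10
    acc *= pos // 27
    h = 1
    if v > nodes:
        pos = log(36)
        v = v != 30
    else:
        pos = print(handle(pos))
    emit(h)
    log(31)
    pos = h + 40
    return h

pos = h + 40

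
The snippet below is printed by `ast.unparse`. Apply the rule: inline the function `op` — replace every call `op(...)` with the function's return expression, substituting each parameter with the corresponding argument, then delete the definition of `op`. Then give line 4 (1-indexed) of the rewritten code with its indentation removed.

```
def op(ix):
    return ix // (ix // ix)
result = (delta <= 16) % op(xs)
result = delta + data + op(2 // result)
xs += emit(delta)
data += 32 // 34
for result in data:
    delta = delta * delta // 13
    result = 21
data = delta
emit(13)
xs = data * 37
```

data += 32 // 34

Transformed code:
result = (delta <= 16) % (xs // (xs // xs))
result = delta + data + 2 // result // (2 // result // (2 // result))
xs += emit(delta)
data += 32 // 34
for result in data:
    delta = delta * delta // 13
    result = 21
data = delta
emit(13)
xs = data * 37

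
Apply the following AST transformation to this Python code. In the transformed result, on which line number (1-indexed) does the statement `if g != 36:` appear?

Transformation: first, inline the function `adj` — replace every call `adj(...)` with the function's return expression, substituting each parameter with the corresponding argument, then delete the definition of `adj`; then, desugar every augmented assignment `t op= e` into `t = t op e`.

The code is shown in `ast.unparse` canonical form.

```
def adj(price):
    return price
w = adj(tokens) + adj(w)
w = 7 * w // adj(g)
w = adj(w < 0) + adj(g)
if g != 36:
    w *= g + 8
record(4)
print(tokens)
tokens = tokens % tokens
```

Transformed code:
w = tokens + w
w = 7 * w // g
w = (w < 0) + g
if g != 36:
    w = w * (g + 8)
record(4)
print(tokens)
tokens = tokens % tokens

4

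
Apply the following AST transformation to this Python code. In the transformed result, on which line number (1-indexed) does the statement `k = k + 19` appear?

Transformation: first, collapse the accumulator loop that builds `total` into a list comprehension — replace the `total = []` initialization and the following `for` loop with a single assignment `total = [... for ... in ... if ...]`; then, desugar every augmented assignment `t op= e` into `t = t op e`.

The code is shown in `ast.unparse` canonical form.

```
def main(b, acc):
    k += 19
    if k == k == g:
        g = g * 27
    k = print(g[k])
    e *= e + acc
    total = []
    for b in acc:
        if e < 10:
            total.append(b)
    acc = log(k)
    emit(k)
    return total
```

Transformed code:
def main(b, acc):
    k = k + 19
    if k == k == g:
        g = g * 27
    k = print(g[k])
    e = e * (e + acc)
    total = [b for b in acc if e < 10]
    acc = log(k)
    emit(k)
    return total

2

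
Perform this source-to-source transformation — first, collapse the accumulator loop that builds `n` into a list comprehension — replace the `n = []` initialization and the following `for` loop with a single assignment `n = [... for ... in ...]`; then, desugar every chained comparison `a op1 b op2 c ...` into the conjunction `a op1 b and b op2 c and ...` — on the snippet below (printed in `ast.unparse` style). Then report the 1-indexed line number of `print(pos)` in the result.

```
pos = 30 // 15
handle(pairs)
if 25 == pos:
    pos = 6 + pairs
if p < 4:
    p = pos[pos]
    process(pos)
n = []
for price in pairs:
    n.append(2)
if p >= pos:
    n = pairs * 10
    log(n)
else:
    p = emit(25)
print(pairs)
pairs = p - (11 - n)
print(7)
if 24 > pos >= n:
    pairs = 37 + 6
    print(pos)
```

Transformed code:
pos = 30 // 15
handle(pairs)
if 25 == pos:
    pos = 6 + pairs
if p < 4:
    p = pos[pos]
    process(pos)
n = [2 for price in pairs]
if p >= pos:
    n = pairs * 10
    log(n)
else:
    p = emit(25)
print(pairs)
pairs = p - (11 - n)
print(7)
if 24 > pos and pos >= n:
    pairs = 37 + 6
    print(pos)

19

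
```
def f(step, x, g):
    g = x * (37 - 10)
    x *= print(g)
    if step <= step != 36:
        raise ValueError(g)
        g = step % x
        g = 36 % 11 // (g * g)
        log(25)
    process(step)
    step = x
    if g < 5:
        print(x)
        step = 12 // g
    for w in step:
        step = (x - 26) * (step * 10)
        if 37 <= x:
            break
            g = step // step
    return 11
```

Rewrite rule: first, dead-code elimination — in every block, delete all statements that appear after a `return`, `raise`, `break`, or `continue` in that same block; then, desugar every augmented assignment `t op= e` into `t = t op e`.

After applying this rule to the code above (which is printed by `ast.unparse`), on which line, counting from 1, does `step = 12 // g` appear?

10

Transformed code:
def f(step, x, g):
    g = x * (37 - 10)
    x = x * print(g)
    if step <= step != 36:
        raise ValueError(g)
    process(step)
    step = x
    if g < 5:
        print(x)
        step = 12 // g
    for w in step:
        step = (x - 26) * (step * 10)
        if 37 <= x:
            break
    return 11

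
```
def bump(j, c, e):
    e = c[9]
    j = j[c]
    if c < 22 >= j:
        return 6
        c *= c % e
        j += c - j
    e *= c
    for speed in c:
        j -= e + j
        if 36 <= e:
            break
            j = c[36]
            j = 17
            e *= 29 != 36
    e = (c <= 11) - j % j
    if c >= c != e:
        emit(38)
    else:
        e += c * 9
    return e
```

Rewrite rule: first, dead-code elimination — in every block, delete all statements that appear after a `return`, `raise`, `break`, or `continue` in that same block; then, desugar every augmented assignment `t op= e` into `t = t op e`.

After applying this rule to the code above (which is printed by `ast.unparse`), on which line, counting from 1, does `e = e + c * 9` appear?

Transformed code:
def bump(j, c, e):
    e = c[9]
    j = j[c]
    if c < 22 >= j:
        return 6
    e = e * c
    for speed in c:
        j = j - (e + j)
        if 36 <= e:
            break
    e = (c <= 11) - j % j
    if c >= c != e:
        emit(38)
    else:
        e = e + c * 9
    return e

15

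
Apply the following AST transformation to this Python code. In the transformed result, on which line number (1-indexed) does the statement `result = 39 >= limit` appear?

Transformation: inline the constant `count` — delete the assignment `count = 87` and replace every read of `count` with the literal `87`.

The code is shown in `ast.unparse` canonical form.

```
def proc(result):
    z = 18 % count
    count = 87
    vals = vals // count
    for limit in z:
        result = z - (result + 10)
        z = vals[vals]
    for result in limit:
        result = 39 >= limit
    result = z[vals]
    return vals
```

8

Transformed code:
def proc(result):
    z = 18 % 87
    vals = vals // 87
    for limit in z:
        result = z - (result + 10)
        z = vals[vals]
    for result in limit:
        result = 39 >= limit
    result = z[vals]
    return vals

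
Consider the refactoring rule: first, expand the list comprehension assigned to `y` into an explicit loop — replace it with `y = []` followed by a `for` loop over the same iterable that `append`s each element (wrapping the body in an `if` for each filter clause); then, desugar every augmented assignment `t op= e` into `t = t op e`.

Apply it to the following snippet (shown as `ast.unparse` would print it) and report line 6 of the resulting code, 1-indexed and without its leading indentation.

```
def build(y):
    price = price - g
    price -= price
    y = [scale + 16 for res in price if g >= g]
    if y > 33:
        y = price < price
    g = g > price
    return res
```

if g >= g:

Transformed code:
def build(y):
    price = price - g
    price = price - price
    y = []
    for res in price:
        if g >= g:
            y.append(scale + 16)
    if y > 33:
        y = price < price
    g = g > price
    return res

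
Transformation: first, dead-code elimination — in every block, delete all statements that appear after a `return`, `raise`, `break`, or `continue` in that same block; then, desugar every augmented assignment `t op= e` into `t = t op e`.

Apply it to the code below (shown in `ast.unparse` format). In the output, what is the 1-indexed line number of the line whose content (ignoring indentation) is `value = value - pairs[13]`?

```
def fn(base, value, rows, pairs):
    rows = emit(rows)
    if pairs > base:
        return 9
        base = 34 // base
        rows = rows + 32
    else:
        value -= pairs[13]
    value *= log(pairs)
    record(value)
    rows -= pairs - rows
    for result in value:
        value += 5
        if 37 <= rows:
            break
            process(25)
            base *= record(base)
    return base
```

Transformed code:
def fn(base, value, rows, pairs):
    rows = emit(rows)
    if pairs > base:
        return 9
    else:
        value = value - pairs[13]
    value = value * log(pairs)
    record(value)
    rows = rows - (pairs - rows)
    for result in value:
        value = value + 5
        if 37 <= rows:
            break
    return base

6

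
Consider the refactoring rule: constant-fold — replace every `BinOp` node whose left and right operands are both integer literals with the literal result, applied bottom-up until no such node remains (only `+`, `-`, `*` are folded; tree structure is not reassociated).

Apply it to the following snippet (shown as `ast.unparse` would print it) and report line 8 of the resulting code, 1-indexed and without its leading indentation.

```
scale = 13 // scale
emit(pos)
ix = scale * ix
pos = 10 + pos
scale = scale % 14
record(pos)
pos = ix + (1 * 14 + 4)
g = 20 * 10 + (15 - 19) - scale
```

g = 196 - scale

Transformed code:
scale = 13 // scale
emit(pos)
ix = scale * ix
pos = 10 + pos
scale = scale % 14
record(pos)
pos = ix + 18
g = 196 - scale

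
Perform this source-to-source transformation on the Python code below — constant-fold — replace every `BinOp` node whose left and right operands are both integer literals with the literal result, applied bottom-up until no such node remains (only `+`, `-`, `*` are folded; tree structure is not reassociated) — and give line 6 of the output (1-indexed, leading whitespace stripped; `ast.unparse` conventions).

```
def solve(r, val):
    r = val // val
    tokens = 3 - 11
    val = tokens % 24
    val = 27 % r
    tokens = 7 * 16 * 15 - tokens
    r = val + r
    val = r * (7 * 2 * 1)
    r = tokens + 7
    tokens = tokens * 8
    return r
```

tokens = 1680 - tokens

Transformed code:
def solve(r, val):
    r = val // val
    tokens = -8
    val = tokens % 24
    val = 27 % r
    tokens = 1680 - tokens
    r = val + r
    val = r * 14
    r = tokens + 7
    tokens = tokens * 8
    return r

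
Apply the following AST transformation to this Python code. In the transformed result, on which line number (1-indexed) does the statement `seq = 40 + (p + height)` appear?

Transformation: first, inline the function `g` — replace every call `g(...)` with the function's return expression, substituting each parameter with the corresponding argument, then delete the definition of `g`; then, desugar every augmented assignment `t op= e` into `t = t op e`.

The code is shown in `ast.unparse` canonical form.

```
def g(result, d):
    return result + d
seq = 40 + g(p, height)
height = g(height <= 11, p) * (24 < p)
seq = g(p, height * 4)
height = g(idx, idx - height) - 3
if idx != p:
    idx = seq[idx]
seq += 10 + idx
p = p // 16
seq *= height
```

1

Transformed code:
seq = 40 + (p + height)
height = ((height <= 11) + p) * (24 < p)
seq = p + height * 4
height = idx + (idx - height) - 3
if idx != p:
    idx = seq[idx]
seq = seq + (10 + idx)
p = p // 16
seq = seq * height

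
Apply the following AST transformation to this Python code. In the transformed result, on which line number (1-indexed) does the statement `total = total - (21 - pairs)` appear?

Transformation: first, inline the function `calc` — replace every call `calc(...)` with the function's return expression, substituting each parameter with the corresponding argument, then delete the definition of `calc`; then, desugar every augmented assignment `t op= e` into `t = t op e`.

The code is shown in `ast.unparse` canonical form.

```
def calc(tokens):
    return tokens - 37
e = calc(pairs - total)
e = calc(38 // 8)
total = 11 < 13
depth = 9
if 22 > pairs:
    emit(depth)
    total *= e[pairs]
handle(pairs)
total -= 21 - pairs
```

9

Transformed code:
e = pairs - total - 37
e = 38 // 8 - 37
total = 11 < 13
depth = 9
if 22 > pairs:
    emit(depth)
    total = total * e[pairs]
handle(pairs)
total = total - (21 - pairs)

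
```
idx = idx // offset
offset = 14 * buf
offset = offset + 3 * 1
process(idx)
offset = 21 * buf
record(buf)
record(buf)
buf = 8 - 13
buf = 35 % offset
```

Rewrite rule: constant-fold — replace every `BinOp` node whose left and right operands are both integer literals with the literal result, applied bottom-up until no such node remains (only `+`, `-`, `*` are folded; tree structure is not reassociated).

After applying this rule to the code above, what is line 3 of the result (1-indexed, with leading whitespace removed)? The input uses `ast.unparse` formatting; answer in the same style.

offset = offset + 3

Transformed code:
idx = idx // offset
offset = 14 * buf
offset = offset + 3
process(idx)
offset = 21 * buf
record(buf)
record(buf)
buf = -5
buf = 35 % offset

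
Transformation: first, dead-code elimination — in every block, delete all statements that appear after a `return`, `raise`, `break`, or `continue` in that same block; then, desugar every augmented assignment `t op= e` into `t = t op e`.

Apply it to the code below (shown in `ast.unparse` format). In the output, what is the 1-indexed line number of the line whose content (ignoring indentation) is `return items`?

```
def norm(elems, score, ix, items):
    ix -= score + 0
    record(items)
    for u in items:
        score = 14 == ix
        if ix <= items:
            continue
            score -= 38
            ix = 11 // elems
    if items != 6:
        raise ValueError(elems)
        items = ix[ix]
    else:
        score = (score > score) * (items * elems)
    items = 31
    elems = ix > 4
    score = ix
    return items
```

15

Transformed code:
def norm(elems, score, ix, items):
    ix = ix - (score + 0)
    record(items)
    for u in items:
        score = 14 == ix
        if ix <= items:
            continue
    if items != 6:
        raise ValueError(elems)
    else:
        score = (score > score) * (items * elems)
    items = 31
    elems = ix > 4
    score = ix
    return items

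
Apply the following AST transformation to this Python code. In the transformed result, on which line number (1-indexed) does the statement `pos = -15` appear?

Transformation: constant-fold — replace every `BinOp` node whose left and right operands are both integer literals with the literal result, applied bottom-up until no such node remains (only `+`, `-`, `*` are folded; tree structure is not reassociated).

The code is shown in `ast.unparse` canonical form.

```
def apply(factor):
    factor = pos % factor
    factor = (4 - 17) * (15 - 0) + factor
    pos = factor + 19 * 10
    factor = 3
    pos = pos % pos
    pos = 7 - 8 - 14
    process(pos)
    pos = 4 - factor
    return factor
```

Transformed code:
def apply(factor):
    factor = pos % factor
    factor = -195 + factor
    pos = factor + 190
    factor = 3
    pos = pos % pos
    pos = -15
    process(pos)
    pos = 4 - factor
    return factor

7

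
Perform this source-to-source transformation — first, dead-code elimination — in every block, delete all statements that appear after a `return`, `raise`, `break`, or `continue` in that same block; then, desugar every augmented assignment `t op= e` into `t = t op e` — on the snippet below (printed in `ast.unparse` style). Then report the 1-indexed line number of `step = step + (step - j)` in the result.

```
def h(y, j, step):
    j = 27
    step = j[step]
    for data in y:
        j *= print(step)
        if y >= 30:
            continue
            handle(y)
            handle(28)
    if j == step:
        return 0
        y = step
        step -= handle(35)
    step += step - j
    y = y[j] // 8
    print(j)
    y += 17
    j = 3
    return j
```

10

Transformed code:
def h(y, j, step):
    j = 27
    step = j[step]
    for data in y:
        j = j * print(step)
        if y >= 30:
            continue
    if j == step:
        return 0
    step = step + (step - j)
    y = y[j] // 8
    print(j)
    y = y + 17
    j = 3
    return j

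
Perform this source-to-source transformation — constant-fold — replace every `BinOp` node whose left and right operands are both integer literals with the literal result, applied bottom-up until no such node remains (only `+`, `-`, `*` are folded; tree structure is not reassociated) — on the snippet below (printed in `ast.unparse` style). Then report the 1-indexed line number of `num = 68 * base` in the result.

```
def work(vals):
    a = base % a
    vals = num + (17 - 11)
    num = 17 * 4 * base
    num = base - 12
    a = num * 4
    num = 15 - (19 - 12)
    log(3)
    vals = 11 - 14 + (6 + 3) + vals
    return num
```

4

Transformed code:
def work(vals):
    a = base % a
    vals = num + 6
    num = 68 * base
    num = base - 12
    a = num * 4
    num = 8
    log(3)
    vals = 6 + vals
    return num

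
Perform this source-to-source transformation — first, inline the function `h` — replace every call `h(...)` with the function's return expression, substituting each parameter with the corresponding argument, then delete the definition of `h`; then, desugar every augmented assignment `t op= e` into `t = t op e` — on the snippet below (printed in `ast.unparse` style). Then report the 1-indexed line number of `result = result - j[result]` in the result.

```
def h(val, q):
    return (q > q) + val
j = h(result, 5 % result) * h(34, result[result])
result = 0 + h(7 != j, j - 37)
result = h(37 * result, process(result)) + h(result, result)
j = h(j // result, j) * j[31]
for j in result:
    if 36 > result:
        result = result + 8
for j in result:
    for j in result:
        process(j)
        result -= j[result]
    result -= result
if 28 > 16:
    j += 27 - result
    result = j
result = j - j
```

Transformed code:
j = ((5 % result > 5 % result) + result) * ((result[result] > result[result]) + 34)
result = 0 + ((j - 37 > j - 37) + (7 != j))
result = (process(result) > process(result)) + 37 * result + ((result > result) + result)
j = ((j > j) + j // result) * j[31]
for j in result:
    if 36 > result:
        result = result + 8
for j in result:
    for j in result:
        process(j)
        result = result - j[result]
    result = result - result
if 28 > 16:
    j = j + (27 - result)
    result = j
result = j - j

11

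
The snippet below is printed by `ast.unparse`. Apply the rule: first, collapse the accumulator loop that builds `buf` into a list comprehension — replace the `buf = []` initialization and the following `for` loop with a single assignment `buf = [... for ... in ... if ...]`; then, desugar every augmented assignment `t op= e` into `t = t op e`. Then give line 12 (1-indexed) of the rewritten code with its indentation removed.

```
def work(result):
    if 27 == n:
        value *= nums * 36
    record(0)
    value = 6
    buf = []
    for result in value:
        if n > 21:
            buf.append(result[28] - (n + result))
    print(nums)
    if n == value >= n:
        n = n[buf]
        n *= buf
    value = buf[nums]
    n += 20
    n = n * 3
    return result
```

Transformed code:
def work(result):
    if 27 == n:
        value = value * (nums * 36)
    record(0)
    value = 6
    buf = [result[28] - (n + result) for result in value if n > 21]
    print(nums)
    if n == value >= n:
        n = n[buf]
        n = n * buf
    value = buf[nums]
    n = n + 20
    n = n * 3
    return result

n = n + 20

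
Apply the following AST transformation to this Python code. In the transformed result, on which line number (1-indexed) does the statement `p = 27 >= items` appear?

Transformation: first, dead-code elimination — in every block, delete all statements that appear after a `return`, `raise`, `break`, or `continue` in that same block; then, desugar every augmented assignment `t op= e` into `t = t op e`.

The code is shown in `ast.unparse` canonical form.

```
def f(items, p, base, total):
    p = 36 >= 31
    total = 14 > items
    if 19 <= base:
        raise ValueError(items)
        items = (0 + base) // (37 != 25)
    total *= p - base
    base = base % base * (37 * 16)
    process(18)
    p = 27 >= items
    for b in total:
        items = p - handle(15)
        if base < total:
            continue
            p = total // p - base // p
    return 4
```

9

Transformed code:
def f(items, p, base, total):
    p = 36 >= 31
    total = 14 > items
    if 19 <= base:
        raise ValueError(items)
    total = total * (p - base)
    base = base % base * (37 * 16)
    process(18)
    p = 27 >= items
    for b in total:
        items = p - handle(15)
        if base < total:
            continue
    return 4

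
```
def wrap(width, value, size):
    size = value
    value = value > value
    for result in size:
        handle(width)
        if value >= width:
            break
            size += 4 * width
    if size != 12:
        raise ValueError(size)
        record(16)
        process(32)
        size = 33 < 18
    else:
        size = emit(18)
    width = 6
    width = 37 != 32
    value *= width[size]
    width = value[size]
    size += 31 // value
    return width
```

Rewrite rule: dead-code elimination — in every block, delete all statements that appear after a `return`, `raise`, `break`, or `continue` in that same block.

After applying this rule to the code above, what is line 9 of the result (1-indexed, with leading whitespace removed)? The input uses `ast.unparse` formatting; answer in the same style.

raise ValueError(size)

Transformed code:
def wrap(width, value, size):
    size = value
    value = value > value
    for result in size:
        handle(width)
        if value >= width:
            break
    if size != 12:
        raise ValueError(size)
    else:
        size = emit(18)
    width = 6
    width = 37 != 32
    value *= width[size]
    width = value[size]
    size += 31 // value
    return width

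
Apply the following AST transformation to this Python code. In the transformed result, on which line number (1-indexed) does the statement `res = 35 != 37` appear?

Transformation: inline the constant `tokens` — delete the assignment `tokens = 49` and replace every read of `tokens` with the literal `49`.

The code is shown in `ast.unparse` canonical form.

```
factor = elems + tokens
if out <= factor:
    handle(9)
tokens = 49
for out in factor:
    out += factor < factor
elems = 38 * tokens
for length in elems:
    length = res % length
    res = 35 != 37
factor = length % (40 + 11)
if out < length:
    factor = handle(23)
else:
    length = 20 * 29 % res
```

Transformed code:
factor = elems + 49
if out <= factor:
    handle(9)
for out in factor:
    out += factor < factor
elems = 38 * 49
for length in elems:
    length = res % length
    res = 35 != 37
factor = length % (40 + 11)
if out < length:
    factor = handle(23)
else:
    length = 20 * 29 % res

9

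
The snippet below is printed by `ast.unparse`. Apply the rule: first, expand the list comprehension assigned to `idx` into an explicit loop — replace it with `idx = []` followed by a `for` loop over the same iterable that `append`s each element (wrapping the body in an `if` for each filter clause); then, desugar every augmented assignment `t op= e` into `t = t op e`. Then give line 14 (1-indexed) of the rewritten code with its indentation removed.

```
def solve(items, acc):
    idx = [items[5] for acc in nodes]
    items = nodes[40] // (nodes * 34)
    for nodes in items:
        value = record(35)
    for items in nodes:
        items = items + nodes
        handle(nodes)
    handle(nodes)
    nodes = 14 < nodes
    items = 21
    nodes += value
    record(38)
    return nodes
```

nodes = nodes + value

Transformed code:
def solve(items, acc):
    idx = []
    for acc in nodes:
        idx.append(items[5])
    items = nodes[40] // (nodes * 34)
    for nodes in items:
        value = record(35)
    for items in nodes:
        items = items + nodes
        handle(nodes)
    handle(nodes)
    nodes = 14 < nodes
    items = 21
    nodes = nodes + value
    record(38)
    return nodes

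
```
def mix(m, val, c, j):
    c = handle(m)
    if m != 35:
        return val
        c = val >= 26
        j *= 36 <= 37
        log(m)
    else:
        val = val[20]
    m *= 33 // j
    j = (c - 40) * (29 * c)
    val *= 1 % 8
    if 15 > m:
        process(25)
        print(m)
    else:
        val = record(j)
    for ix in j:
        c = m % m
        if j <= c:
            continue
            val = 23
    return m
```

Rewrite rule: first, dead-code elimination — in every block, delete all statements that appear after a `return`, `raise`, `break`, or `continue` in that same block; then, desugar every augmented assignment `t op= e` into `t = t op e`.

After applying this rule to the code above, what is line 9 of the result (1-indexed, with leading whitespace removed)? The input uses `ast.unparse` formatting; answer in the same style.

Transformed code:
def mix(m, val, c, j):
    c = handle(m)
    if m != 35:
        return val
    else:
        val = val[20]
    m = m * (33 // j)
    j = (c - 40) * (29 * c)
    val = val * (1 % 8)
    if 15 > m:
        process(25)
        print(m)
    else:
        val = record(j)
    for ix in j:
        c = m % m
        if j <= c:
            continue
    return m

val = val * (1 % 8)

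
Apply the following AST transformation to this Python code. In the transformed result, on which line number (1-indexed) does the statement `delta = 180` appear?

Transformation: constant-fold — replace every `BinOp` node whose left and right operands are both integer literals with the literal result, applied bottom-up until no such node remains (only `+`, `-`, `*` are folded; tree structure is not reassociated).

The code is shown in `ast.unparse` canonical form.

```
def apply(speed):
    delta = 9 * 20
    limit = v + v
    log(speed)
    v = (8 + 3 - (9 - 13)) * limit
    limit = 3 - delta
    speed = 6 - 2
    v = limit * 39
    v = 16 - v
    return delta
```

2

Transformed code:
def apply(speed):
    delta = 180
    limit = v + v
    log(speed)
    v = 15 * limit
    limit = 3 - delta
    speed = 4
    v = limit * 39
    v = 16 - v
    return delta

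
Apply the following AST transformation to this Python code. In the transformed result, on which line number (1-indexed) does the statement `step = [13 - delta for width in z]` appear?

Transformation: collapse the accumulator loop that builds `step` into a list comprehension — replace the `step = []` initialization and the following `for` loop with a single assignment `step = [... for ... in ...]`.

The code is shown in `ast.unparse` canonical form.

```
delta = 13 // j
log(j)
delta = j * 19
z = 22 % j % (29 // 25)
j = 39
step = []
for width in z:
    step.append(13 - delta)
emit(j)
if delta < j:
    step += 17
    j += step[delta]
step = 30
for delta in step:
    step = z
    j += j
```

6

Transformed code:
delta = 13 // j
log(j)
delta = j * 19
z = 22 % j % (29 // 25)
j = 39
step = [13 - delta for width in z]
emit(j)
if delta < j:
    step += 17
    j += step[delta]
step = 30
for delta in step:
    step = z
    j += j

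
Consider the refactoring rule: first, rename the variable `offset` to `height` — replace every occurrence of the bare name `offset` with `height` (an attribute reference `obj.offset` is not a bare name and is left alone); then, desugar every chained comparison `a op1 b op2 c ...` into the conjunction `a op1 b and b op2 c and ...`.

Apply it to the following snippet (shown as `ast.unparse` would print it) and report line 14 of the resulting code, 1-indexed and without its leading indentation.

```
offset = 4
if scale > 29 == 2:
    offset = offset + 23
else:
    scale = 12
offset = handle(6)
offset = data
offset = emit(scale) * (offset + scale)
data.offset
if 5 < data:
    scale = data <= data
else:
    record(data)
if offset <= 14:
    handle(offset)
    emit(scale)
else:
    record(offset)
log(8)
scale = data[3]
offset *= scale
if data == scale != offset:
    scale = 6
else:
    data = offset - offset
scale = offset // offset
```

if height <= 14:

Transformed code:
height = 4
if scale > 29 and 29 == 2:
    height = height + 23
else:
    scale = 12
height = handle(6)
height = data
height = emit(scale) * (height + scale)
data.offset
if 5 < data:
    scale = data <= data
else:
    record(data)
if height <= 14:
    handle(height)
    emit(scale)
else:
    record(height)
log(8)
scale = data[3]
height *= scale
if data == scale and scale != height:
    scale = 6
else:
    data = height - height
scale = height // height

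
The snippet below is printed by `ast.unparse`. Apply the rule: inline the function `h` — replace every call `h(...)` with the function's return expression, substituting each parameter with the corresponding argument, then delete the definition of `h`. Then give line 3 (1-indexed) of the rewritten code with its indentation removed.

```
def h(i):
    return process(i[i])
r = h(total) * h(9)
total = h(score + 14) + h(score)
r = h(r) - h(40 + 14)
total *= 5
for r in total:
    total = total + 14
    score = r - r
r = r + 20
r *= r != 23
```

Transformed code:
r = process(total[total]) * process(9[9])
total = process((score + 14)[score + 14]) + process(score[score])
r = process(r[r]) - process((40 + 14)[40 + 14])
total *= 5
for r in total:
    total = total + 14
    score = r - r
r = r + 20
r *= r != 23

r = process(r[r]) - process((40 + 14)[40 + 14])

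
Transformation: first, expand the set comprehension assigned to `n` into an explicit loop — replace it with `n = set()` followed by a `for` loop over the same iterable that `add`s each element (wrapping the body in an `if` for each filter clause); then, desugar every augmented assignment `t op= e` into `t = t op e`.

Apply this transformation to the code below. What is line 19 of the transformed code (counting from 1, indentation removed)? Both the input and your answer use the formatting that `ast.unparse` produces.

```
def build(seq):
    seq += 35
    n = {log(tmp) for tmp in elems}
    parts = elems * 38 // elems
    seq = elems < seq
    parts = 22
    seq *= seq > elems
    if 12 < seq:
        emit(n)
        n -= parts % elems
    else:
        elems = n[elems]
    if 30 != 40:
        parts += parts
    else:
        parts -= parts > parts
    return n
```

Transformed code:
def build(seq):
    seq = seq + 35
    n = set()
    for tmp in elems:
        n.add(log(tmp))
    parts = elems * 38 // elems
    seq = elems < seq
    parts = 22
    seq = seq * (seq > elems)
    if 12 < seq:
        emit(n)
        n = n - parts % elems
    else:
        elems = n[elems]
    if 30 != 40:
        parts = parts + parts
    else:
        parts = parts - (parts > parts)
    return n

return n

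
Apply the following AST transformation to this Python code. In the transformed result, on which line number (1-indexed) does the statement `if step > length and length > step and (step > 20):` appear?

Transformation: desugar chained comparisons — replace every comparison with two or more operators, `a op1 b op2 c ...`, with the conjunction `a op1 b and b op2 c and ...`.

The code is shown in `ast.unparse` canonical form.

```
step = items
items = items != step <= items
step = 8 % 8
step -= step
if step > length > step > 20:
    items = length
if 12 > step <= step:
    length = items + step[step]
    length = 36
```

Transformed code:
step = items
items = items != step and step <= items
step = 8 % 8
step -= step
if step > length and length > step and (step > 20):
    items = length
if 12 > step and step <= step:
    length = items + step[step]
    length = 36

5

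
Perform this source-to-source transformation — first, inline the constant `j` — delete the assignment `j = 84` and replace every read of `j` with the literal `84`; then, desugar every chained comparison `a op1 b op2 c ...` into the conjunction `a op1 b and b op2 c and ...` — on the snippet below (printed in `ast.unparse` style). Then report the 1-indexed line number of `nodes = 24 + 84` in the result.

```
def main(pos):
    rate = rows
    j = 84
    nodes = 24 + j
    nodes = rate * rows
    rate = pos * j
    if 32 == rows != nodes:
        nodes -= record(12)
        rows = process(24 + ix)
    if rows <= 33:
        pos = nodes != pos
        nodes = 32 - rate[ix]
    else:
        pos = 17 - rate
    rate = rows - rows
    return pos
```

3

Transformed code:
def main(pos):
    rate = rows
    nodes = 24 + 84
    nodes = rate * rows
    rate = pos * 84
    if 32 == rows and rows != nodes:
        nodes -= record(12)
        rows = process(24 + ix)
    if rows <= 33:
        pos = nodes != pos
        nodes = 32 - rate[ix]
    else:
        pos = 17 - rate
    rate = rows - rows
    return pos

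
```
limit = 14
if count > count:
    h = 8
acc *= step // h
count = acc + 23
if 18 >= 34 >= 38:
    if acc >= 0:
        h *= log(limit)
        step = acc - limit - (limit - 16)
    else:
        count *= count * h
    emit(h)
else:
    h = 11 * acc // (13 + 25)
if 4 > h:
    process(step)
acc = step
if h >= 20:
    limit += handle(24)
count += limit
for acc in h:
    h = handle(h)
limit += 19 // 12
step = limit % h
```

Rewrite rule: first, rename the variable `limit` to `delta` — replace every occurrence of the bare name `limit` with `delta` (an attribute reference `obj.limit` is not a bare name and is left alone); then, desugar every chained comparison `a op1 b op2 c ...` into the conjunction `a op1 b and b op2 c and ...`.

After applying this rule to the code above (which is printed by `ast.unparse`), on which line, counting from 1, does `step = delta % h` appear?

Transformed code:
delta = 14
if count > count:
    h = 8
acc *= step // h
count = acc + 23
if 18 >= 34 and 34 >= 38:
    if acc >= 0:
        h *= log(delta)
        step = acc - delta - (delta - 16)
    else:
        count *= count * h
    emit(h)
else:
    h = 11 * acc // (13 + 25)
if 4 > h:
    process(step)
acc = step
if h >= 20:
    delta += handle(24)
count += delta
for acc in h:
    h = handle(h)
delta += 19 // 12
step = delta % h

24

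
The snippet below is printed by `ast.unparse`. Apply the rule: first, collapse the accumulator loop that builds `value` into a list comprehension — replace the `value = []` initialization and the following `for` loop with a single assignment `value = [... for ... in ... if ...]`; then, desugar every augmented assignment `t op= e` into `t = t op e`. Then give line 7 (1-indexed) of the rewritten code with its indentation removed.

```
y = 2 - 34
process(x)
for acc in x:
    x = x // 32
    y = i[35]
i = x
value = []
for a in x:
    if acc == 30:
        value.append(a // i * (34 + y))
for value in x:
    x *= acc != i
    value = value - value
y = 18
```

Transformed code:
y = 2 - 34
process(x)
for acc in x:
    x = x // 32
    y = i[35]
i = x
value = [a // i * (34 + y) for a in x if acc == 30]
for value in x:
    x = x * (acc != i)
    value = value - value
y = 18

value = [a // i * (34 + y) for a in x if acc == 30]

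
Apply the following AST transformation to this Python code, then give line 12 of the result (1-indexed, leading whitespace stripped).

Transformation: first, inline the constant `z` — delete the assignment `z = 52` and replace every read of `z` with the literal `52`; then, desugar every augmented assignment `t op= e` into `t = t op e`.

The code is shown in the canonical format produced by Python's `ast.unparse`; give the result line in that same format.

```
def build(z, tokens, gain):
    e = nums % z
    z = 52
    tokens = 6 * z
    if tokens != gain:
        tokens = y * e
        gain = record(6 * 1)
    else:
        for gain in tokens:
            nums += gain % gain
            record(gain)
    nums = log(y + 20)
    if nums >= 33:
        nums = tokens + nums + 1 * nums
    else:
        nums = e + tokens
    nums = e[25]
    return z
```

if nums >= 33:

Transformed code:
def build(z, tokens, gain):
    e = nums % 52
    tokens = 6 * 52
    if tokens != gain:
        tokens = y * e
        gain = record(6 * 1)
    else:
        for gain in tokens:
            nums = nums + gain % gain
            record(gain)
    nums = log(y + 20)
    if nums >= 33:
        nums = tokens + nums + 1 * nums
    else:
        nums = e + tokens
    nums = e[25]
    return 52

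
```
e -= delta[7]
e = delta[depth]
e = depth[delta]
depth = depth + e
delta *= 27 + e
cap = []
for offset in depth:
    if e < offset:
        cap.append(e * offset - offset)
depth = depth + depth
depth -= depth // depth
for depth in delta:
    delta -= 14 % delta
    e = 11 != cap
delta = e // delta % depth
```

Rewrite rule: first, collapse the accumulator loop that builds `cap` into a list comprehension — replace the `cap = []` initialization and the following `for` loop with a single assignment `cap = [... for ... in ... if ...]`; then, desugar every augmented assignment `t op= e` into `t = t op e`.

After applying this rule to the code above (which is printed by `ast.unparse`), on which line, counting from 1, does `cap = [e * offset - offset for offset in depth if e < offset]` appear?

6

Transformed code:
e = e - delta[7]
e = delta[depth]
e = depth[delta]
depth = depth + e
delta = delta * (27 + e)
cap = [e * offset - offset for offset in depth if e < offset]
depth = depth + depth
depth = depth - depth // depth
for depth in delta:
    delta = delta - 14 % delta
    e = 11 != cap
delta = e // delta % depth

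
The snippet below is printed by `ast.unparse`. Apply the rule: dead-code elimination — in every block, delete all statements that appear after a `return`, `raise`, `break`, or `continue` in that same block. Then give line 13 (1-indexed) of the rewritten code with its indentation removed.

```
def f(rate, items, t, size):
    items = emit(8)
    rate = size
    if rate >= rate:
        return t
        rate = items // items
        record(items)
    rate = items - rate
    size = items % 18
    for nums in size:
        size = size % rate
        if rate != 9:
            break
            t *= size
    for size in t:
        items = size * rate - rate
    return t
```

Transformed code:
def f(rate, items, t, size):
    items = emit(8)
    rate = size
    if rate >= rate:
        return t
    rate = items - rate
    size = items % 18
    for nums in size:
        size = size % rate
        if rate != 9:
            break
    for size in t:
        items = size * rate - rate
    return t

items = size * rate - rate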